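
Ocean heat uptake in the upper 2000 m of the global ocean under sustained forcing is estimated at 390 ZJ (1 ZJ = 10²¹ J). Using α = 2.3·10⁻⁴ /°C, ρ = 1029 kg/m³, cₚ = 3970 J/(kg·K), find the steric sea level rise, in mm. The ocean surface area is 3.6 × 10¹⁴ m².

Per unit area: Q = 390×10²¹ / (3.6×10¹⁴) ≈ 1.083×10⁹ J/m²
Δh = αQ/(ρcₚ) = 2.3×10⁻⁴ × 1.083×10⁹ / (1029 × 3970) ≈ 0.060975 m

Δh ≈ 61 mm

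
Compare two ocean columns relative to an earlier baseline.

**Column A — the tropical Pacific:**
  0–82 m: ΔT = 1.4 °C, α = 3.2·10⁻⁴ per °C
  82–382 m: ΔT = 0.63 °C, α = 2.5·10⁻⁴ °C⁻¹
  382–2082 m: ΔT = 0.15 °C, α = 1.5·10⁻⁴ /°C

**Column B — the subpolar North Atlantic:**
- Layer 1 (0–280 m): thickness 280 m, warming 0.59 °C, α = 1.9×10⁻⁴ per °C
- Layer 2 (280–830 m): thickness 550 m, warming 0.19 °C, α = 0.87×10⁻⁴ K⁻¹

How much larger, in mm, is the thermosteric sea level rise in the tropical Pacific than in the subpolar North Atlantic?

82 mm larger

A 0–82 m: 82 × 1.4 × 3.2×10⁻⁴ = 0.036736 m
A 82–382 m: 2.5×10⁻⁴ × 0.63 × 300 = 0.04725 m
A 382–2082 m: 0.15 × 1700 × 1.5×10⁻⁴ = 0.03825 m
A total: 0.122236 m
B Layer 1: 1.9×10⁻⁴ × 0.59 × 280 = 0.031388 m
B 550 × 0.19 × 0.87×10⁻⁴ = 0.0090915 m
B total: 0.0404795 m
Difference: 0.122236 − 0.0404795 = 0.0817565 m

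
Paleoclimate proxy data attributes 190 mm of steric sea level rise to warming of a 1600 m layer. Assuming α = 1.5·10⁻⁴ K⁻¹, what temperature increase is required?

ΔT = Δh/(αH) = 0.19 / (1.5×10⁻⁴ × 1600) ≈ 0.7917 K

ΔT ≈ 0.792 K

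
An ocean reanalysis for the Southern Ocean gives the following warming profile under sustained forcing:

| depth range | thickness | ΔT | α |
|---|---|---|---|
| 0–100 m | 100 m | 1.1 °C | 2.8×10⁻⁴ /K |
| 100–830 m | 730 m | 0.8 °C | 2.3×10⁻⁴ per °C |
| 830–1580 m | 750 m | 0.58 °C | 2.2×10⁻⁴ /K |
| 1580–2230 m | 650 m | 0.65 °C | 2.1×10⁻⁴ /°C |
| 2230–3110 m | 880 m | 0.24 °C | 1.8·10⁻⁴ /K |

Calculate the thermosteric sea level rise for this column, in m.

100 × 1.1 × 2.8×10⁻⁴ = 0.03080 m
Layer 2: 730 × 2.3×10⁻⁴ × 0.8 = 0.13432 m
830–1580 m: 750 × 2.2×10⁻⁴ × 0.58 = 0.09570 m
Layer 4: 650 × 2.1×10⁻⁴ × 0.65 = 0.088725 m
2230–3110 m: 0.24 × 1.8×10⁻⁴ × 880 = 0.038016 m
Δh = 0.03080 + 0.13432 + 0.09570 + 0.088725 + 0.038016 = 0.387561 m ≈ 0.388 m

about 0.388 m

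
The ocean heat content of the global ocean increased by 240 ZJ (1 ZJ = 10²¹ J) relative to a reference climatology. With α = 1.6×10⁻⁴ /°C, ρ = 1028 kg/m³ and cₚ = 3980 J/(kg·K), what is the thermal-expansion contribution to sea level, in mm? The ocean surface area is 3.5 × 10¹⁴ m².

Δh = 26.8 mm

Per unit area: Q = 240×10²¹ / (3.5×10¹⁴) ≈ 6.857×10⁸ J/m²
Δh = αQ/(ρcₚ) = 1.6×10⁻⁴ × 6.857×10⁸ / (1028 × 3980) ≈ 0.026815 m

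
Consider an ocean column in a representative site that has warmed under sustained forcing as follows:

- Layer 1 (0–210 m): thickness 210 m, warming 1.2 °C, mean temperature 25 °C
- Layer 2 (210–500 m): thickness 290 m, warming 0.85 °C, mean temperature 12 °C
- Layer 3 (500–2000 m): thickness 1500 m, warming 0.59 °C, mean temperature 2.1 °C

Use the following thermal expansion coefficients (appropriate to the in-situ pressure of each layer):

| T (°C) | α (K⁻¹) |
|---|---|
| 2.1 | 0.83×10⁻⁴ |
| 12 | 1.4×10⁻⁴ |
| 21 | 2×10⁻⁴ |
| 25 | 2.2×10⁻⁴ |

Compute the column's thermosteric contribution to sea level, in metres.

Layer 1 at 25 °C → α = 2.2×10⁻⁴ K⁻¹
Layer 2 at 12 °C → α = 1.4×10⁻⁴ K⁻¹
Layer 3 at 2.1 °C → α = 0.83×10⁻⁴ K⁻¹
0–210 m: 1.2 × 210 × 2.2×10⁻⁴ = 0.05544 m
210–500 m: 0.85 × 290 × 1.4×10⁻⁴ = 0.03451 m
0.83×10⁻⁴ × 0.59 × 1500 = 0.073455 m
Δh = 0.05544 + 0.03451 + 0.073455 = 0.163405 m

about 0.163 m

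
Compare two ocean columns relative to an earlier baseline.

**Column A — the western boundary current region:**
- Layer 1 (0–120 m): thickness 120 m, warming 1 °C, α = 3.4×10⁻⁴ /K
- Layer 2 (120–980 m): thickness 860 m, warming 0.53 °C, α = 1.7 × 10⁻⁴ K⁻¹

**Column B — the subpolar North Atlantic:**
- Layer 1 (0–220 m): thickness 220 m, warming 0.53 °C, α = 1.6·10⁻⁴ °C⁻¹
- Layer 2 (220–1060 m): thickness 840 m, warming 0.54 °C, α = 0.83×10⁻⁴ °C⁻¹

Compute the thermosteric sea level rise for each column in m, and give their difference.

A 1 × 120 × 3.4×10⁻⁴ = 0.04080 m
A 1.7×10⁻⁴ × 0.53 × 860 = 0.077486 m
A total: 0.118286 m
B 220 × 0.53 × 1.6×10⁻⁴ = 0.018656 m
B 0.83×10⁻⁴ × 0.54 × 840 = 0.0376488 m
B total: 0.0563048 m
Difference: 0.118286 − 0.0563048 = 0.0619812 m

Δh_A ≈ 0.118 m, Δh_B ≈ 0.0563 m; difference ≈ 0.0620 m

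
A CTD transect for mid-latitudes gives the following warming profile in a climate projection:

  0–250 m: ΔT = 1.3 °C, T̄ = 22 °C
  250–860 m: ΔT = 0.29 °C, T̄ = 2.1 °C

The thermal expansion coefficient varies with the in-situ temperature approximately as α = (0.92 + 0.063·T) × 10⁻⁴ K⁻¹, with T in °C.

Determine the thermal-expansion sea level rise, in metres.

about 0.094 m

Layer 1: α = (0.92 + 0.063×22)×10⁻⁴ = 2.306×10⁻⁴ K⁻¹
Layer 2: α = (0.92 + 0.063×2.1)×10⁻⁴ = 1.0523×10⁻⁴ K⁻¹
Layer 1: 250 × 2.306×10⁻⁴ × 1.3 = 0.074945 m
250–860 m: 610 × 1.0523×10⁻⁴ × 0.29 = 0.018615187 m
Δh = 0.074945 + 0.018615187 = 0.093560187 m ≈ 0.094 m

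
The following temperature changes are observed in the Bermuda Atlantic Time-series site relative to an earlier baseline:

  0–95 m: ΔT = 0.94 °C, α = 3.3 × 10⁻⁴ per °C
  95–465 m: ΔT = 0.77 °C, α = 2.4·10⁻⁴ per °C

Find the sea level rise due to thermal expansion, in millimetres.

0–95 m: 95 × 3.3×10⁻⁴ × 0.94 = 0.029469 m
0.77 × 370 × 2.4×10⁻⁴ = 0.068376 m
Δh = 0.029469 + 0.068376 = 0.097845 m

97.8 mm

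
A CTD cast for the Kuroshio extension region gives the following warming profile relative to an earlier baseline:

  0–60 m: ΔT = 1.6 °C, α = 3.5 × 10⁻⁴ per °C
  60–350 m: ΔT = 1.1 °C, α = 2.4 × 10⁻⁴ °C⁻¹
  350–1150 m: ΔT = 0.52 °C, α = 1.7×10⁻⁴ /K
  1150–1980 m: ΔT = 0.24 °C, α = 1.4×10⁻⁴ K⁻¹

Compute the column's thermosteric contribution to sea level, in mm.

210 mm of thermosteric rise

60 × 3.5×10⁻⁴ × 1.6 = 0.03360 m
60–350 m: 2.4×10⁻⁴ × 1.1 × 290 = 0.07656 m
1.7×10⁻⁴ × 800 × 0.52 = 0.07072 m
Layer 4: 1.4×10⁻⁴ × 830 × 0.24 = 0.027888 m
Δh = 0.03360 + 0.07656 + 0.07072 + 0.027888 = 0.208768 m ≈ 210 mm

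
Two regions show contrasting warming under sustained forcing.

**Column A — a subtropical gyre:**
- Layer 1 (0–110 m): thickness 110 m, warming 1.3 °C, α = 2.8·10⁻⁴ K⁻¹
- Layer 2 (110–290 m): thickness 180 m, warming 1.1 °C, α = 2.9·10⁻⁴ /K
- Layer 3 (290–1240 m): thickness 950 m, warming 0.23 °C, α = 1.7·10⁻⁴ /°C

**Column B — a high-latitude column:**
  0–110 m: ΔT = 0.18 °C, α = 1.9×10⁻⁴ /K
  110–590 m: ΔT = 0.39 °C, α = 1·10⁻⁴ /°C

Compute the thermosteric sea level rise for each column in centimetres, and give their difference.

A Layer 1: 2.8×10⁻⁴ × 110 × 1.3 = 0.04004 m
A 2.9×10⁻⁴ × 180 × 1.1 = 0.05742 m
A 290–1240 m: 1.7×10⁻⁴ × 0.23 × 950 = 0.037145 m
A total: 0.134605 m
B 0–110 m: 1.9×10⁻⁴ × 0.18 × 110 = 0.003762 m
B 110–590 m: 1×10⁻⁴ × 480 × 0.39 = 0.01872 m
B total: 0.022482 m
Difference: 0.134605 − 0.022482 = 0.112123 m

Δh_A ≈ 13 cm, Δh_B ≈ 2.2 cm; difference ≈ 11 cm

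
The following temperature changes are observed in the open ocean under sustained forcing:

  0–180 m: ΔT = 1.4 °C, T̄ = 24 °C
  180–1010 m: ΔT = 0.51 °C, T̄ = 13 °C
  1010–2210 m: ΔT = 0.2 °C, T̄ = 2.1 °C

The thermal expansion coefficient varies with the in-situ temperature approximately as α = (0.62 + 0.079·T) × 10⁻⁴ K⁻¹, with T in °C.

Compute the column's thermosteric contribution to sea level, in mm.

Δh ≈ 150 mm

Layer 1: α = (0.62 + 0.079×24)×10⁻⁴ = 2.516×10⁻⁴ K⁻¹
Layer 2: α = (0.62 + 0.079×13)×10⁻⁴ = 1.647×10⁻⁴ K⁻¹
Layer 3: α = (0.62 + 0.079×2.1)×10⁻⁴ = 0.7859×10⁻⁴ K⁻¹
0–180 m: 1.4 × 180 × 2.516×10⁻⁴ = 0.0634032 m
Layer 2: 1.647×10⁻⁴ × 0.51 × 830 = 0.06971751 m
Layer 3: 0.2 × 0.7859×10⁻⁴ × 1200 = 0.0188616 m
Δh = 0.0634032 + 0.06971751 + 0.0188616 = 0.15198231 m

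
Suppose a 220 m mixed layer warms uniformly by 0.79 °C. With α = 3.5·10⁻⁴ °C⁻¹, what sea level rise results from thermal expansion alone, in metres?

Δh ≈ 0.0608 m

Δh = αΔT·H = 3.5×10⁻⁴ × 0.79 × 220 = 0.06083 m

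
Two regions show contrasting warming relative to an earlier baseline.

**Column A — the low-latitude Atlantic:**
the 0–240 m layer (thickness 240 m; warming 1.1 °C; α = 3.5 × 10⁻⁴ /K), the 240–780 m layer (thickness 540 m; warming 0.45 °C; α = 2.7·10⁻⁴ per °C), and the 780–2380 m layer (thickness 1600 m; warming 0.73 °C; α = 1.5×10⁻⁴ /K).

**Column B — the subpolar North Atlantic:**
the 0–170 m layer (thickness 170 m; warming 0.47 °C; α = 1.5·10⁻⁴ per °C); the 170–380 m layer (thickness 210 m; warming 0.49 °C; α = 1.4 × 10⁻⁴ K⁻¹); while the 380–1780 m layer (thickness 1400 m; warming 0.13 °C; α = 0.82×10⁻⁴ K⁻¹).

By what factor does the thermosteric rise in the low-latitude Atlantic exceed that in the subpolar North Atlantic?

8.07

A Layer 1: 240 × 1.1 × 3.5×10⁻⁴ = 0.09240 m
A 240–780 m: 540 × 0.45 × 2.7×10⁻⁴ = 0.06561 m
A Layer 3: 1.5×10⁻⁴ × 0.73 × 1600 = 0.17520 m
A total: 0.33321 m
B 0–170 m: 0.47 × 170 × 1.5×10⁻⁴ = 0.011985 m
B 170–380 m: 210 × 1.4×10⁻⁴ × 0.49 = 0.014406 m
B 380–1780 m: 0.82×10⁻⁴ × 1400 × 0.13 = 0.014924 m
B total: 0.041315 m
Ratio: 0.33321 / 0.041315 ≈ 8.065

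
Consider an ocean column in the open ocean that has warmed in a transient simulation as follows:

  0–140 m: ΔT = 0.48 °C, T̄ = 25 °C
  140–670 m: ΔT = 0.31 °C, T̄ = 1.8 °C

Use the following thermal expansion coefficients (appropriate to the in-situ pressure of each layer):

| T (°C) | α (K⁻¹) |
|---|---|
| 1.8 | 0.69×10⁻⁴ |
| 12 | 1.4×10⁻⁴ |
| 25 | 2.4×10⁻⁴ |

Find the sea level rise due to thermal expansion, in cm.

Layer 1 at 25 °C → α = 2.4×10⁻⁴ K⁻¹
Layer 2 at 1.8 °C → α = 0.69×10⁻⁴ K⁻¹
0–140 m: 140 × 2.4×10⁻⁴ × 0.48 = 0.016128 m
530 × 0.31 × 0.69×10⁻⁴ = 0.0113367 m
Δh = 0.016128 + 0.0113367 = 0.0274647 m ≈ 2.7 cm

2.7 cm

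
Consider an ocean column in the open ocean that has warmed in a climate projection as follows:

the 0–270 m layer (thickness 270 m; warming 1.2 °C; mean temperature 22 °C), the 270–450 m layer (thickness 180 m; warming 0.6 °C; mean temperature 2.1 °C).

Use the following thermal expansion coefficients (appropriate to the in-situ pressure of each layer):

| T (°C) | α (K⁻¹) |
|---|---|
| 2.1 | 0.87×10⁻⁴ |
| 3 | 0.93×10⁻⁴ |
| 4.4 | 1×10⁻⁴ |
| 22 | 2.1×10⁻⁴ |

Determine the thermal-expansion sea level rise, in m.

Layer 1 at 22 °C → α = 2.1×10⁻⁴ K⁻¹
Layer 2 at 2.1 °C → α = 0.87×10⁻⁴ K⁻¹
Layer 1: 2.1×10⁻⁴ × 1.2 × 270 = 0.06804 m
Layer 2: 0.87×10⁻⁴ × 180 × 0.6 = 0.009396 m
Δh = 0.06804 + 0.009396 = 0.077436 m ≈ 0.077 m

Δh = 0.077 m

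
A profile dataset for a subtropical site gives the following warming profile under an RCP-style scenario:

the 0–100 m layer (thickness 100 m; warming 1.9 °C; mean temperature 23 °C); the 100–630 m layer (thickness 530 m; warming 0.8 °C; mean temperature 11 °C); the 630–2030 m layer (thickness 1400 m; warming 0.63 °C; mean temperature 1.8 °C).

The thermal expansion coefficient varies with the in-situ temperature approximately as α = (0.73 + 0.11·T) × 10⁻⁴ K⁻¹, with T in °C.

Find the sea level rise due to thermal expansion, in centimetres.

about 22.6 cm

Layer 1: α = (0.73 + 0.11×23)×10⁻⁴ = 3.26×10⁻⁴ K⁻¹
Layer 2: α = (0.73 + 0.11×11)×10⁻⁴ = 1.94×10⁻⁴ K⁻¹
Layer 3: α = (0.73 + 0.11×1.8)×10⁻⁴ = 0.928×10⁻⁴ K⁻¹
0–100 m: 3.26×10⁻⁴ × 1.9 × 100 = 0.06194 m
0.8 × 530 × 1.94×10⁻⁴ = 0.082256 m
630–2030 m: 0.63 × 1400 × 0.928×10⁻⁴ = 0.0818496 m
Δh = 0.06194 + 0.082256 + 0.0818496 = 0.2260456 m ≈ 22.6 cm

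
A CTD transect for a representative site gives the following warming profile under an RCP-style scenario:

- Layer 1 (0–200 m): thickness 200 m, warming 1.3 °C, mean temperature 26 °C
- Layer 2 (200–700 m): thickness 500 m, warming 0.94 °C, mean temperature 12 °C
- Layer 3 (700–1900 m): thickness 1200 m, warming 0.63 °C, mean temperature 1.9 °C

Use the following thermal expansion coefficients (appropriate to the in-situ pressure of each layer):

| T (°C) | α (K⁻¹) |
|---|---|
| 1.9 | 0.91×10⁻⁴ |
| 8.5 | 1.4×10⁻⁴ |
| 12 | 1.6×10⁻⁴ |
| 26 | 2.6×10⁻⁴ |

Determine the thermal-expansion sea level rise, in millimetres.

Layer 1 at 26 °C → α = 2.6×10⁻⁴ K⁻¹
Layer 2 at 12 °C → α = 1.6×10⁻⁴ K⁻¹
Layer 3 at 1.9 °C → α = 0.91×10⁻⁴ K⁻¹
1.3 × 200 × 2.6×10⁻⁴ = 0.06760 m
Layer 2: 500 × 1.6×10⁻⁴ × 0.94 = 0.07520 m
Layer 3: 1200 × 0.63 × 0.91×10⁻⁴ = 0.068796 m
Δh = 0.06760 + 0.07520 + 0.068796 = 0.211596 m

Δh = 212 mm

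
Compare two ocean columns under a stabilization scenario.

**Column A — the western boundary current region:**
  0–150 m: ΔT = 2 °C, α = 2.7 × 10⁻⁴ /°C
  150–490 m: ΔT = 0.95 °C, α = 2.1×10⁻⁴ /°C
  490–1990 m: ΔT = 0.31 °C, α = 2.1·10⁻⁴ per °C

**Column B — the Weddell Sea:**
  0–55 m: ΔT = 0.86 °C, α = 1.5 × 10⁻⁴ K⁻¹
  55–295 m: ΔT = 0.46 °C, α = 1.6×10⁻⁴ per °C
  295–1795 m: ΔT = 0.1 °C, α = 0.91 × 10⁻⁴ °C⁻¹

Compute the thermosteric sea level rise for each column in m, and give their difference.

A 150 × 2.7×10⁻⁴ × 2 = 0.08100 m
A 2.1×10⁻⁴ × 340 × 0.95 = 0.06783 m
A Layer 3: 2.1×10⁻⁴ × 1500 × 0.31 = 0.09765 m
A total: 0.24648 m
B Layer 1: 55 × 0.86 × 1.5×10⁻⁴ = 0.007095 m
B 55–295 m: 1.6×10⁻⁴ × 0.46 × 240 = 0.017664 m
B Layer 3: 1500 × 0.91×10⁻⁴ × 0.1 = 0.01365 m
B total: 0.038409 m
Difference: 0.24648 − 0.038409 = 0.208071 m

A: 0.246 m; B: 0.0384 m; difference 0.208 m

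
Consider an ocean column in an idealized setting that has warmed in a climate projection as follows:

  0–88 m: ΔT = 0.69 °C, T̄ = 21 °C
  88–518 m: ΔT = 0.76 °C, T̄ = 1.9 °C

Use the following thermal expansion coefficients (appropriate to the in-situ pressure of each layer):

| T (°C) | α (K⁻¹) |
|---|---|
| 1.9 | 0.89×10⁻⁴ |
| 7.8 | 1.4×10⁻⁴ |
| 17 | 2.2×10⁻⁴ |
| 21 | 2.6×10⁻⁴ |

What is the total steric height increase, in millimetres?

Δh = 45 mm

Layer 1 at 21 °C → α = 2.6×10⁻⁴ K⁻¹
Layer 2 at 1.9 °C → α = 0.89×10⁻⁴ K⁻¹
Layer 1: 88 × 0.69 × 2.6×10⁻⁴ = 0.0157872 m
Layer 2: 0.76 × 0.89×10⁻⁴ × 430 = 0.0290852 m
Δh = 0.0157872 + 0.0290852 = 0.0448724 m ≈ 45 mm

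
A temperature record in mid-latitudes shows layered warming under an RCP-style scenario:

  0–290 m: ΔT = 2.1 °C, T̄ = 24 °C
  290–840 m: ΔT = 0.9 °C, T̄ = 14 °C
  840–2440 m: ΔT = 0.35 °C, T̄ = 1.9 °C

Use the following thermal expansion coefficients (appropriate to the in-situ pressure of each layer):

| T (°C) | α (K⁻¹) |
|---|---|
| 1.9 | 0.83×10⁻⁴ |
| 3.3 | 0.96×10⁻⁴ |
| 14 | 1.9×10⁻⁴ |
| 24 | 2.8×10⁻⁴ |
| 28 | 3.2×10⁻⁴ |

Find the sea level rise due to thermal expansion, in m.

Layer 1 at 24 °C → α = 2.8×10⁻⁴ K⁻¹
Layer 2 at 14 °C → α = 1.9×10⁻⁴ K⁻¹
Layer 3 at 1.9 °C → α = 0.83×10⁻⁴ K⁻¹
2.8×10⁻⁴ × 290 × 2.1 = 0.17052 m
Layer 2: 550 × 1.9×10⁻⁴ × 0.9 = 0.09405 m
840–2440 m: 0.35 × 1600 × 0.83×10⁻⁴ = 0.04648 m
Δh = 0.17052 + 0.09405 + 0.04648 = 0.31105 m

Δh ≈ 0.31 m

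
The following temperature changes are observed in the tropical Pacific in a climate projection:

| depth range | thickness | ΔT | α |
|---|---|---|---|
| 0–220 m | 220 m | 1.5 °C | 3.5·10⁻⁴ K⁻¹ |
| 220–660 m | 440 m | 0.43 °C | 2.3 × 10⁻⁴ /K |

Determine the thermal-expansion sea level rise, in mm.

159 mm

0–220 m: 220 × 3.5×10⁻⁴ × 1.5 = 0.11550 m
2.3×10⁻⁴ × 440 × 0.43 = 0.043516 m
Δh = 0.11550 + 0.043516 = 0.159016 m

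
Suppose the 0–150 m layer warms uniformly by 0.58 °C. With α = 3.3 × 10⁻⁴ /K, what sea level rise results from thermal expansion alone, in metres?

Δh = αΔT·H = 3.3×10⁻⁴ × 0.58 × 150 = 0.02871 m

about 0.029 m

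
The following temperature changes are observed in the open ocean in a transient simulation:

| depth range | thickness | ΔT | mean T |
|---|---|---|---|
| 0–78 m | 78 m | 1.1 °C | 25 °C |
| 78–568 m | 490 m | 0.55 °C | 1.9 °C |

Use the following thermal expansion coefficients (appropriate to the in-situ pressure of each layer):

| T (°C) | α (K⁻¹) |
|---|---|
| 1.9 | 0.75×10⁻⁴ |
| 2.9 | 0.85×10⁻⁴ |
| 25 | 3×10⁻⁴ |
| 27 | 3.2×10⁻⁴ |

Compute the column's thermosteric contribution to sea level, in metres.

Layer 1 at 25 °C → α = 3×10⁻⁴ K⁻¹
Layer 2 at 1.9 °C → α = 0.75×10⁻⁴ K⁻¹
0–78 m: 1.1 × 3×10⁻⁴ × 78 = 0.02574 m
Layer 2: 0.75×10⁻⁴ × 490 × 0.55 = 0.0202125 m
Δh = 0.02574 + 0.0202125 = 0.0459525 m

about 0.0460 m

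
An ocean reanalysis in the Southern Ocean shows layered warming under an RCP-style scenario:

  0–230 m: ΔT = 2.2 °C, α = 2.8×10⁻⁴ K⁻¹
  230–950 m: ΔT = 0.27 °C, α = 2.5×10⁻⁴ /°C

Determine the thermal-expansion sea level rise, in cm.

19.0 cm

230 × 2.8×10⁻⁴ × 2.2 = 0.14168 m
Layer 2: 720 × 2.5×10⁻⁴ × 0.27 = 0.04860 m
Δh = 0.14168 + 0.04860 = 0.19028 m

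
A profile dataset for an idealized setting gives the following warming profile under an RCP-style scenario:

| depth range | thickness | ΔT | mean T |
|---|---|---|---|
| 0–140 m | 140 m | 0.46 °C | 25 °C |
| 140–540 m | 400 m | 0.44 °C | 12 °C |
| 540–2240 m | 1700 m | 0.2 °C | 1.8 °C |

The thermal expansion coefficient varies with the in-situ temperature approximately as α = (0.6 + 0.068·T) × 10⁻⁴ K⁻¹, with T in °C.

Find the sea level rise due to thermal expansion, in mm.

Layer 1: α = (0.6 + 0.068×25)×10⁻⁴ = 2.3×10⁻⁴ K⁻¹
Layer 2: α = (0.6 + 0.068×12)×10⁻⁴ = 1.416×10⁻⁴ K⁻¹
Layer 3: α = (0.6 + 0.068×1.8)×10⁻⁴ = 0.7224×10⁻⁴ K⁻¹
Layer 1: 0.46 × 140 × 2.3×10⁻⁴ = 0.014812 m
Layer 2: 400 × 0.44 × 1.416×10⁻⁴ = 0.0249216 m
Layer 3: 0.2 × 0.7224×10⁻⁴ × 1700 = 0.0245616 m
Δh = 0.014812 + 0.0249216 + 0.0245616 = 0.0642952 m

Δh = 64.3 mm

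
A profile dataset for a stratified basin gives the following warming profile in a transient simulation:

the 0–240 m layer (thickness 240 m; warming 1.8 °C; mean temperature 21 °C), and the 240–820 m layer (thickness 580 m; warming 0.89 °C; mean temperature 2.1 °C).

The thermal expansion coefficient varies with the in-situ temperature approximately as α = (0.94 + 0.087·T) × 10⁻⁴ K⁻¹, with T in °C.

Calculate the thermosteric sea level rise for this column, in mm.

about 177 mm

Layer 1: α = (0.94 + 0.087×21)×10⁻⁴ = 2.767×10⁻⁴ K⁻¹
Layer 2: α = (0.94 + 0.087×2.1)×10⁻⁴ = 1.1227×10⁻⁴ K⁻¹
2.767×10⁻⁴ × 240 × 1.8 = 0.1195344 m
Layer 2: 1.1227×10⁻⁴ × 580 × 0.89 = 0.057953774 m
Δh = 0.1195344 + 0.057953774 = 0.177488174 m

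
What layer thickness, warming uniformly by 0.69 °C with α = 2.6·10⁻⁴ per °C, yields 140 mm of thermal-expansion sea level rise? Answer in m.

H = Δh/(αΔT) = 0.14 / (2.6×10⁻⁴ × 0.69) ≈ 780.4 m

about 780 m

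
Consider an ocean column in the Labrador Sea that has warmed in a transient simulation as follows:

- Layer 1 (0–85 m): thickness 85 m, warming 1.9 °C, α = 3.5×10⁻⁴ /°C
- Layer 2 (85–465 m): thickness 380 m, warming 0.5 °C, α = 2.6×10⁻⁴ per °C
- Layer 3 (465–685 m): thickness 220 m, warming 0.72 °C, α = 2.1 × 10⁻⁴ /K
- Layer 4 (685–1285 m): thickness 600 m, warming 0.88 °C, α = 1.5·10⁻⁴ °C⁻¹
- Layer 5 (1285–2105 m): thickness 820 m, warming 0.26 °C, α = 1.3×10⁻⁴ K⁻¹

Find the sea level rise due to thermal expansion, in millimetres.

Layer 1: 3.5×10⁻⁴ × 1.9 × 85 = 0.056525 m
0.5 × 380 × 2.6×10⁻⁴ = 0.04940 m
220 × 0.72 × 2.1×10⁻⁴ = 0.033264 m
0.88 × 1.5×10⁻⁴ × 600 = 0.07920 m
1.3×10⁻⁴ × 820 × 0.26 = 0.027716 m
Δh = 0.056525 + 0.04940 + 0.033264 + 0.07920 + 0.027716 = 0.246105 m

Δh = 246 mm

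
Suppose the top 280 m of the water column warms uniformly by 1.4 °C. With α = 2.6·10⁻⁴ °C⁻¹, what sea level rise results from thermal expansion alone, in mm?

Δh = αΔT·H = 2.6×10⁻⁴ × 1.4 × 280 = 0.10192 m

about 100 mm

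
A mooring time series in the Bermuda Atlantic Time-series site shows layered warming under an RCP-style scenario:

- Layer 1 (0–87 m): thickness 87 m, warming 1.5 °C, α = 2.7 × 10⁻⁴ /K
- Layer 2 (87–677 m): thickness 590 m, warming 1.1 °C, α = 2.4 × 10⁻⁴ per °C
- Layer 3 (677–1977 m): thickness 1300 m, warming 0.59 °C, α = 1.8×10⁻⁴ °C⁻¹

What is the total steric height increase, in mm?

Layer 1: 1.5 × 2.7×10⁻⁴ × 87 = 0.035235 m
87–677 m: 590 × 2.4×10⁻⁴ × 1.1 = 0.15576 m
677–1977 m: 0.59 × 1300 × 1.8×10⁻⁴ = 0.13806 m
Δh = 0.035235 + 0.15576 + 0.13806 = 0.329055 m

330 mm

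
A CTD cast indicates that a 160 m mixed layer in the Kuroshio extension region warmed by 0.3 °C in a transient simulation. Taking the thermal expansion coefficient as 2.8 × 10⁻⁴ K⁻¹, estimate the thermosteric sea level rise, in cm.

Δh = αΔT·H = 2.8×10⁻⁴ × 0.3 × 160 = 0.01344 m

1.3 cm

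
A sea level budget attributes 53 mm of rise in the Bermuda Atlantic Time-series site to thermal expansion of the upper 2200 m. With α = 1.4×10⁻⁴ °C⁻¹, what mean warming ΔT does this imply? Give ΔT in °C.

0.172 °C

ΔT = Δh/(αH) = 0.053 / (1.4×10⁻⁴ × 2200) ≈ 0.1721 °C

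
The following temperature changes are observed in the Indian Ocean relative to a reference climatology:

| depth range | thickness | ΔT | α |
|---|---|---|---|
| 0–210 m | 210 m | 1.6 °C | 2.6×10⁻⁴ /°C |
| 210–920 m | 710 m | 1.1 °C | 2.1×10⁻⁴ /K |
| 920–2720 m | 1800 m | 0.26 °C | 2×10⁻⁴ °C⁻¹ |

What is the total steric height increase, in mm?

Δh = 345 mm

1.6 × 210 × 2.6×10⁻⁴ = 0.08736 m
210–920 m: 2.1×10⁻⁴ × 710 × 1.1 = 0.16401 m
920–2720 m: 0.26 × 1800 × 2×10⁻⁴ = 0.09360 m
Δh = 0.08736 + 0.16401 + 0.09360 = 0.34497 m ≈ 345 mm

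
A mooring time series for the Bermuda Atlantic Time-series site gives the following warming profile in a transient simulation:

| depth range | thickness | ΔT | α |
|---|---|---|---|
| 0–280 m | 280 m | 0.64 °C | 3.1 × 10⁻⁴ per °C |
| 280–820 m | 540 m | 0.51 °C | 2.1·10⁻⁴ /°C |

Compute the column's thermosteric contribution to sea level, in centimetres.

Layer 1: 3.1×10⁻⁴ × 280 × 0.64 = 0.055552 m
280–820 m: 2.1×10⁻⁴ × 540 × 0.51 = 0.057834 m
Δh = 0.055552 + 0.057834 = 0.113386 m ≈ 11.3 cm

about 11.3 cm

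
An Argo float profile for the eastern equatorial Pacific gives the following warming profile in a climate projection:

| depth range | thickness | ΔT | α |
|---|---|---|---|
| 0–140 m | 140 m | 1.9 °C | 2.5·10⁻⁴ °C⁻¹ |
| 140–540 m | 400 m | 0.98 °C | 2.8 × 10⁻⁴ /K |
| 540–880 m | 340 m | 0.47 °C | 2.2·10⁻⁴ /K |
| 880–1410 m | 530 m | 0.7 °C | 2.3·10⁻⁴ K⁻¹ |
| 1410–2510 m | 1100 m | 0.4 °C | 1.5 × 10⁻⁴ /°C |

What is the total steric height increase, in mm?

0–140 m: 1.9 × 140 × 2.5×10⁻⁴ = 0.06650 m
140–540 m: 0.98 × 400 × 2.8×10⁻⁴ = 0.10976 m
540–880 m: 0.47 × 340 × 2.2×10⁻⁴ = 0.035156 m
2.3×10⁻⁴ × 0.7 × 530 = 0.08533 m
1.5×10⁻⁴ × 0.4 × 1100 = 0.06600 m
Δh = 0.06650 + 0.10976 + 0.035156 + 0.08533 + 0.06600 = 0.362746 m

Δh = 363 mm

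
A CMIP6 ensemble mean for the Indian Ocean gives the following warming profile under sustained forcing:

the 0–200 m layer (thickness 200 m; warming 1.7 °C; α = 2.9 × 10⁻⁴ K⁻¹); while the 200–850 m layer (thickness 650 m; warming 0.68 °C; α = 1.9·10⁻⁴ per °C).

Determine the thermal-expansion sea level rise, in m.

200 × 2.9×10⁻⁴ × 1.7 = 0.09860 m
1.9×10⁻⁴ × 650 × 0.68 = 0.08398 m
Δh = 0.09860 + 0.08398 = 0.18258 m ≈ 0.183 m

about 0.183 m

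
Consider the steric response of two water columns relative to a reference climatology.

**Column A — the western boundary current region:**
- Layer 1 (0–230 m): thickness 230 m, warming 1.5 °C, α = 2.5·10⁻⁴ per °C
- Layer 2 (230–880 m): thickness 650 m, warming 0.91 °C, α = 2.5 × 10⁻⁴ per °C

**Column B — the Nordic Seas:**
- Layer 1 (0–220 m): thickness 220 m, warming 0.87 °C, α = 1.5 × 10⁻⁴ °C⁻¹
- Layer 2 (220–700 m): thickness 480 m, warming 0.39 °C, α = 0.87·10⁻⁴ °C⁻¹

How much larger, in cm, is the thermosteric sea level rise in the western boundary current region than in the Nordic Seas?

19 cm

A 1.5 × 2.5×10⁻⁴ × 230 = 0.08625 m
A 230–880 m: 2.5×10⁻⁴ × 0.91 × 650 = 0.147875 m
A total: 0.234125 m
B 220 × 0.87 × 1.5×10⁻⁴ = 0.02871 m
B 0.39 × 480 × 0.87×10⁻⁴ = 0.0162864 m
B total: 0.0449964 m
Difference: 0.234125 − 0.0449964 = 0.1891286 m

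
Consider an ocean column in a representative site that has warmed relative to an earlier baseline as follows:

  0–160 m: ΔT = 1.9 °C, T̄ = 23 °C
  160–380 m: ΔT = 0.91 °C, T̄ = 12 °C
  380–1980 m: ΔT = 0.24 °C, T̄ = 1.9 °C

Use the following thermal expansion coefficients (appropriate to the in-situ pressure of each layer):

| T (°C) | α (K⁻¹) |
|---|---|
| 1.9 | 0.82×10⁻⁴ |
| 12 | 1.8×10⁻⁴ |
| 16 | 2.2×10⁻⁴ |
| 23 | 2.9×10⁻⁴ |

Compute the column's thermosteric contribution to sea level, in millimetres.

Layer 1 at 23 °C → α = 2.9×10⁻⁴ K⁻¹
Layer 2 at 12 °C → α = 1.8×10⁻⁴ K⁻¹
Layer 3 at 1.9 °C → α = 0.82×10⁻⁴ K⁻¹
0–160 m: 1.9 × 2.9×10⁻⁴ × 160 = 0.08816 m
Layer 2: 1.8×10⁻⁴ × 220 × 0.91 = 0.036036 m
1600 × 0.82×10⁻⁴ × 0.24 = 0.031488 m
Δh = 0.08816 + 0.036036 + 0.031488 = 0.155684 m

about 156 mm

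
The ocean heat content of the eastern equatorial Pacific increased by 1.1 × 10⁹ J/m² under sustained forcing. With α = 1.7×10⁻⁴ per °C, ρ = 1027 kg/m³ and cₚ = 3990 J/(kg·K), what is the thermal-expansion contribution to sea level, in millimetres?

Δh = αQ/(ρcₚ) = 1.7×10⁻⁴ × 1.1×10⁹ / (1027 × 3990) ≈ 0.045635 m

45.6 mm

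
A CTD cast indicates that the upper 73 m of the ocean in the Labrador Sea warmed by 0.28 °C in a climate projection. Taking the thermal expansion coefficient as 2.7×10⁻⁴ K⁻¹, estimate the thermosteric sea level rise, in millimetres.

5.52 mm of thermosteric rise

Δh = αΔT·H = 2.7×10⁻⁴ × 0.28 × 73 = 0.0055188 m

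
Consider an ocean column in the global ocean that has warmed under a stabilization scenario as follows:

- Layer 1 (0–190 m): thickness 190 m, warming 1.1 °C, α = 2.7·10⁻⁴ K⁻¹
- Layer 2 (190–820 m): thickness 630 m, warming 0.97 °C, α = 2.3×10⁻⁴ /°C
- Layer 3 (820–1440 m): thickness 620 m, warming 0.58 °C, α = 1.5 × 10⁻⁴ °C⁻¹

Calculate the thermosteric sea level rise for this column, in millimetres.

1.1 × 190 × 2.7×10⁻⁴ = 0.05643 m
630 × 0.97 × 2.3×10⁻⁴ = 0.140553 m
820–1440 m: 1.5×10⁻⁴ × 0.58 × 620 = 0.05394 m
Δh = 0.05643 + 0.140553 + 0.05394 = 0.250923 m

Δh = 251 mm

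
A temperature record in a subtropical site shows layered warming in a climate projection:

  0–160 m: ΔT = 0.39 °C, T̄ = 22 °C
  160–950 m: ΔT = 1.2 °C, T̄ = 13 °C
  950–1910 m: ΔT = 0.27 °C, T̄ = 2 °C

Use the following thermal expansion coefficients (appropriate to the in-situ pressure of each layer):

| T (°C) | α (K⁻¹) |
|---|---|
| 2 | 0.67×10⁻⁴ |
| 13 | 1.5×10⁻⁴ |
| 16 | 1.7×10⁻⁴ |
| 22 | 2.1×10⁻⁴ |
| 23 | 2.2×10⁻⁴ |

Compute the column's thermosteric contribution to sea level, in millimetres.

Layer 1 at 22 °C → α = 2.1×10⁻⁴ K⁻¹
Layer 2 at 13 °C → α = 1.5×10⁻⁴ K⁻¹
Layer 3 at 2 °C → α = 0.67×10⁻⁴ K⁻¹
Layer 1: 0.39 × 2.1×10⁻⁴ × 160 = 0.013104 m
Layer 2: 1.5×10⁻⁴ × 790 × 1.2 = 0.14220 m
0.27 × 0.67×10⁻⁴ × 960 = 0.0173664 m
Δh = 0.013104 + 0.14220 + 0.0173664 = 0.1726704 m ≈ 173 mm

173 mm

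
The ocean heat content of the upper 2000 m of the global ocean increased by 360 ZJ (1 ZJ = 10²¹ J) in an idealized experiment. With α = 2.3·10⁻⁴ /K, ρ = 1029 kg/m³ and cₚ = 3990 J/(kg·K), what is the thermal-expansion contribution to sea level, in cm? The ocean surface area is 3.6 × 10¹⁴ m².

Δh ≈ 5.60 cm

Per unit area: Q = 360×10²¹ / (3.6×10¹⁴) = 1×10⁹ J/m²
Δh = αQ/(ρcₚ) = 2.3×10⁻⁴ × 1×10⁹ / (1029 × 3990) ≈ 0.05602 m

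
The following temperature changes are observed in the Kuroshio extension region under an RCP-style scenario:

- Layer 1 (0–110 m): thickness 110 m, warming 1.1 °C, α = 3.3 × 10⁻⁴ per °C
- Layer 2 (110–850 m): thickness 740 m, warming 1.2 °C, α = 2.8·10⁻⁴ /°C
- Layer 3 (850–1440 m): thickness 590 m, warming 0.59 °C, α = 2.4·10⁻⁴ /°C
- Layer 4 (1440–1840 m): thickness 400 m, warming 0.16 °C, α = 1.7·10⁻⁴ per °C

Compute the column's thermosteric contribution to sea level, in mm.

383 mm of thermosteric rise

Layer 1: 3.3×10⁻⁴ × 1.1 × 110 = 0.03993 m
2.8×10⁻⁴ × 1.2 × 740 = 0.24864 m
590 × 2.4×10⁻⁴ × 0.59 = 0.083544 m
400 × 0.16 × 1.7×10⁻⁴ = 0.01088 m
Δh = 0.03993 + 0.24864 + 0.083544 + 0.01088 = 0.382994 m ≈ 383 mm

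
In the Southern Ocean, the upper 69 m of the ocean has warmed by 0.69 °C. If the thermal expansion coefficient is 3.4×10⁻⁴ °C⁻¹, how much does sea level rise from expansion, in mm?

Δh ≈ 16.2 mm

Δh = αΔT·H = 3.4×10⁻⁴ × 0.69 × 69 = 0.0161874 m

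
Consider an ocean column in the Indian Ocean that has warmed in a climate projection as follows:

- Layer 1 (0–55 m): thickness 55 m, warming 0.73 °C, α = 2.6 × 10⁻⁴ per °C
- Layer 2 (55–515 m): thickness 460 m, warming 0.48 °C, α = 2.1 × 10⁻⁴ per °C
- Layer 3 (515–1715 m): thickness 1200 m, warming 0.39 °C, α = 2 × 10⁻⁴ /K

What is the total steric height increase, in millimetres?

2.6×10⁻⁴ × 0.73 × 55 = 0.010439 m
2.1×10⁻⁴ × 0.48 × 460 = 0.046368 m
Layer 3: 2×10⁻⁴ × 0.39 × 1200 = 0.09360 m
Δh = 0.010439 + 0.046368 + 0.09360 = 0.150407 m

about 150 mm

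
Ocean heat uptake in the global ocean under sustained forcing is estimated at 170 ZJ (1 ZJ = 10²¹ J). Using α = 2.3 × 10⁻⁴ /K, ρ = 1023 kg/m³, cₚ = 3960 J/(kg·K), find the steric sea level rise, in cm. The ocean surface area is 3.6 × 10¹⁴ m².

2.68 cm

Per unit area: Q = 170×10²¹ / (3.6×10¹⁴) ≈ 4.722×10⁸ J/m²
Δh = αQ/(ρcₚ) = 2.3×10⁻⁴ × 4.722×10⁸ / (1023 × 3960) ≈ 0.026809 m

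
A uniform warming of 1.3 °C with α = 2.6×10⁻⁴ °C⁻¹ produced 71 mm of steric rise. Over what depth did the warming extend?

H = Δh/(αΔT) = 0.071 / (2.6×10⁻⁴ × 1.3) ≈ 210.1 m

210 m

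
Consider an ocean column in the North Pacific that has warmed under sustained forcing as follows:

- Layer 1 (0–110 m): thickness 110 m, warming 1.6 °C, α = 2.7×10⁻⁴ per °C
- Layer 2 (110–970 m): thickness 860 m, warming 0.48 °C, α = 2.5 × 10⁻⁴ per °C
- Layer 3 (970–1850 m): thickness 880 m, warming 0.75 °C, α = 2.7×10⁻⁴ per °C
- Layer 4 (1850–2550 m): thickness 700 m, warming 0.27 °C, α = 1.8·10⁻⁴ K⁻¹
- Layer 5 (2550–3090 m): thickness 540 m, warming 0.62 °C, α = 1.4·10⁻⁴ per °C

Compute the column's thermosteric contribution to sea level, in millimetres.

410 mm of thermosteric rise

0–110 m: 110 × 2.7×10⁻⁴ × 1.6 = 0.04752 m
0.48 × 2.5×10⁻⁴ × 860 = 0.10320 m
Layer 3: 0.75 × 880 × 2.7×10⁻⁴ = 0.17820 m
1850–2550 m: 700 × 0.27 × 1.8×10⁻⁴ = 0.03402 m
Layer 5: 0.62 × 540 × 1.4×10⁻⁴ = 0.046872 m
Δh = 0.04752 + 0.10320 + 0.17820 + 0.03402 + 0.046872 = 0.409812 m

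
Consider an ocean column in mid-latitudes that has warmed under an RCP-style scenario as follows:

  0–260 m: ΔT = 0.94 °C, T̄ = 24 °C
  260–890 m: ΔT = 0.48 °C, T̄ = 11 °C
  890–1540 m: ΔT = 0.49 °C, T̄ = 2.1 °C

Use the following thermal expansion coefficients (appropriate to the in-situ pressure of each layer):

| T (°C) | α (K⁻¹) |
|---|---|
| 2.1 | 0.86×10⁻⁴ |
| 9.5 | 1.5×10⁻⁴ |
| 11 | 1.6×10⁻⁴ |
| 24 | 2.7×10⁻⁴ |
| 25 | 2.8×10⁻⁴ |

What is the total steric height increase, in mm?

Layer 1 at 24 °C → α = 2.7×10⁻⁴ K⁻¹
Layer 2 at 11 °C → α = 1.6×10⁻⁴ K⁻¹
Layer 3 at 2.1 °C → α = 0.86×10⁻⁴ K⁻¹
Layer 1: 260 × 0.94 × 2.7×10⁻⁴ = 0.065988 m
260–890 m: 630 × 1.6×10⁻⁴ × 0.48 = 0.048384 m
650 × 0.86×10⁻⁴ × 0.49 = 0.027391 m
Δh = 0.065988 + 0.048384 + 0.027391 = 0.141763 m

142 mm of thermosteric rise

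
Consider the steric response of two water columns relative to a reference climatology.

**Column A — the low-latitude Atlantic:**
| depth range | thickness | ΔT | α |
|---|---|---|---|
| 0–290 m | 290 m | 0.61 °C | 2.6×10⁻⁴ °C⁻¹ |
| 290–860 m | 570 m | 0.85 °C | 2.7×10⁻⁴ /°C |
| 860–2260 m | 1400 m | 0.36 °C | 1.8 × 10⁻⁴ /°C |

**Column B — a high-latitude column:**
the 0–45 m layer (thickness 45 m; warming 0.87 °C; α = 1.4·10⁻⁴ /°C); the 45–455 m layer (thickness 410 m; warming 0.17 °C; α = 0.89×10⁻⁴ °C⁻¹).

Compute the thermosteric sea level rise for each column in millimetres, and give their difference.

A: 270 mm; B: 12 mm; difference 260 mm

A Layer 1: 2.6×10⁻⁴ × 0.61 × 290 = 0.045994 m
A Layer 2: 0.85 × 570 × 2.7×10⁻⁴ = 0.130815 m
A Layer 3: 1.8×10⁻⁴ × 1400 × 0.36 = 0.09072 m
A total: 0.267529 m
B 1.4×10⁻⁴ × 45 × 0.87 = 0.005481 m
B 45–455 m: 0.17 × 0.89×10⁻⁴ × 410 = 0.0062033 m
B total: 0.0116843 m
Difference: 0.267529 − 0.0116843 = 0.2558447 m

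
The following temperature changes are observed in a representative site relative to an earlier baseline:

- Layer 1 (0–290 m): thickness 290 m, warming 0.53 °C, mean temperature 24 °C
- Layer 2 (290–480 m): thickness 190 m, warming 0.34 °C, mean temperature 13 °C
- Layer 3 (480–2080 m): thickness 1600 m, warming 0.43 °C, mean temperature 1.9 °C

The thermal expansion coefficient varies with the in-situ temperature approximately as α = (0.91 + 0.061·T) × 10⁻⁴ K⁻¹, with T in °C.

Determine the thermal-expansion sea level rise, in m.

0.12 m of thermosteric rise

Layer 1: α = (0.91 + 0.061×24)×10⁻⁴ = 2.374×10⁻⁴ K⁻¹
Layer 2: α = (0.91 + 0.061×13)×10⁻⁴ = 1.703×10⁻⁴ K⁻¹
Layer 3: α = (0.91 + 0.061×1.9)×10⁻⁴ = 1.0259×10⁻⁴ K⁻¹
0–290 m: 2.374×10⁻⁴ × 0.53 × 290 = 0.03648838 m
0.34 × 190 × 1.703×10⁻⁴ = 0.01100138 m
0.43 × 1.0259×10⁻⁴ × 1600 = 0.07058192 m
Δh = 0.03648838 + 0.01100138 + 0.07058192 = 0.11807168 m ≈ 0.12 m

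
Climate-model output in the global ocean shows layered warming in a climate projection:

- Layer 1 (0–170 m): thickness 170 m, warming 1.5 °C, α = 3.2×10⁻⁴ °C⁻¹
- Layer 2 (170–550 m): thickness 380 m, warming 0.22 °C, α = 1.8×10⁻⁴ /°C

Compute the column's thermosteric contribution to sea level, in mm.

Layer 1: 1.5 × 3.2×10⁻⁴ × 170 = 0.08160 m
1.8×10⁻⁴ × 380 × 0.22 = 0.015048 m
Δh = 0.08160 + 0.015048 = 0.096648 m

Δh ≈ 97 mm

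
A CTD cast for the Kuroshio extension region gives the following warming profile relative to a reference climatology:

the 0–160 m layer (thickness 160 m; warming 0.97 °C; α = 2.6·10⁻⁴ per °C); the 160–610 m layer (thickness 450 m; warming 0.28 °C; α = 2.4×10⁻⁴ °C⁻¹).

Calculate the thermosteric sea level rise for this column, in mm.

0–160 m: 160 × 2.6×10⁻⁴ × 0.97 = 0.040352 m
160–610 m: 2.4×10⁻⁴ × 0.28 × 450 = 0.03024 m
Δh = 0.040352 + 0.03024 = 0.070592 m

Δh ≈ 71 mm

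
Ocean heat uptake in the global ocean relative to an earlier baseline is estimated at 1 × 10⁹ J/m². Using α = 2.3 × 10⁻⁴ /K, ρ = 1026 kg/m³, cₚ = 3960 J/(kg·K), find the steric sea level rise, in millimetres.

Δh = 56.6 mm

Δh = αQ/(ρcₚ) = 2.3×10⁻⁴ × 1×10⁹ / (1026 × 3960) ≈ 0.056609 m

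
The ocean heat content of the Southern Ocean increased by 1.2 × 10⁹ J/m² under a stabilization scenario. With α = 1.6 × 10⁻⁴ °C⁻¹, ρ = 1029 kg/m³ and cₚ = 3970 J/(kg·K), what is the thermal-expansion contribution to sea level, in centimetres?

4.70 cm of thermosteric rise

Δh = αQ/(ρcₚ) = 1.6×10⁻⁴ × 1.2×10⁹ / (1029 × 3970) ≈ 0.04700 m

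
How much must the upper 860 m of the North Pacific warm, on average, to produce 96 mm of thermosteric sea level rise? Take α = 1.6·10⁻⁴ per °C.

ΔT = Δh/(αH) = 0.096 / (1.6×10⁻⁴ × 860) ≈ 0.6977 °C

about 0.70 °C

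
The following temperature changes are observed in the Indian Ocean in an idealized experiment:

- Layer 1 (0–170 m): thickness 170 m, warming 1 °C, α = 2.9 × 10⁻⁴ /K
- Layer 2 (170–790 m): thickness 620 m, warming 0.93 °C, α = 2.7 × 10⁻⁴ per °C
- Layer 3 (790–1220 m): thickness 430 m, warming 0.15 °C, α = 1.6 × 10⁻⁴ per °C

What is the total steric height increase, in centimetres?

170 × 2.9×10⁻⁴ × 1 = 0.04930 m
170–790 m: 2.7×10⁻⁴ × 620 × 0.93 = 0.155682 m
790–1220 m: 1.6×10⁻⁴ × 0.15 × 430 = 0.01032 m
Δh = 0.04930 + 0.155682 + 0.01032 = 0.215302 m

Δh ≈ 21.5 cm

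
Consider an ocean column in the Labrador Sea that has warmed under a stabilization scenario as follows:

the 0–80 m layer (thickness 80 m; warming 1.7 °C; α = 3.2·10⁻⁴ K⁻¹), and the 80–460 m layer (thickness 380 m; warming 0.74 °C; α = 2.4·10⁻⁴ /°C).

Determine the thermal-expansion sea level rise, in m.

about 0.11 m

Layer 1: 1.7 × 80 × 3.2×10⁻⁴ = 0.04352 m
80–460 m: 0.74 × 2.4×10⁻⁴ × 380 = 0.067488 m
Δh = 0.04352 + 0.067488 = 0.111008 m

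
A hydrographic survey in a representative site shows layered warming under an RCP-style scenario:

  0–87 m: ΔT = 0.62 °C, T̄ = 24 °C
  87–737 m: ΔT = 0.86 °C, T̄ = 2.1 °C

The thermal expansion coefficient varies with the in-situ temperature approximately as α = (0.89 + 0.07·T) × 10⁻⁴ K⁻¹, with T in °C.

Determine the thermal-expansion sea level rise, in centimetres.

Δh = 7.18 cm

Layer 1: α = (0.89 + 0.07×24)×10⁻⁴ = 2.57×10⁻⁴ K⁻¹
Layer 2: α = (0.89 + 0.07×2.1)×10⁻⁴ = 1.037×10⁻⁴ K⁻¹
0–87 m: 87 × 0.62 × 2.57×10⁻⁴ = 0.01386258 m
87–737 m: 650 × 0.86 × 1.037×10⁻⁴ = 0.0579683 m
Δh = 0.01386258 + 0.0579683 = 0.07183088 m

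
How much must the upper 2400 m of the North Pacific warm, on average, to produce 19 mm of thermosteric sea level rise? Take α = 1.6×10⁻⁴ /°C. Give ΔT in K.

ΔT = Δh/(αH) = 0.019 / (1.6×10⁻⁴ × 2400) ≈ 0.04948 K

about 0.049 K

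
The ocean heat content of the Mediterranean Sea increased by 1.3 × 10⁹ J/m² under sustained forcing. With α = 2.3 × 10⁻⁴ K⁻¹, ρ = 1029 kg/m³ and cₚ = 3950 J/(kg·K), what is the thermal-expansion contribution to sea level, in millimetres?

Δh = 73.6 mm

Δh = αQ/(ρcₚ) = 2.3×10⁻⁴ × 1.3×10⁹ / (1029 × 3950) ≈ 0.073563 m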